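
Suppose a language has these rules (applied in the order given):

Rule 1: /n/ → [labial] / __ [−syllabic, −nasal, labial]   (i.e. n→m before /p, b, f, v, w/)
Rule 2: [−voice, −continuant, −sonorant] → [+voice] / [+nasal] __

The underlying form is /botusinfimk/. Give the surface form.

Rule 1 (nasal place assimilation): /n/ precedes the labial consonant /f/, so it assimilates in place to [m]. /botusinfimk/ → botusimfimk.
Rule 2 (post-nasal voicing): /k/ is a voiceless stop immediately after the nasal /m/, so it voices to [g]. /botusimfimk/ → botusimfimg.

botusimfimg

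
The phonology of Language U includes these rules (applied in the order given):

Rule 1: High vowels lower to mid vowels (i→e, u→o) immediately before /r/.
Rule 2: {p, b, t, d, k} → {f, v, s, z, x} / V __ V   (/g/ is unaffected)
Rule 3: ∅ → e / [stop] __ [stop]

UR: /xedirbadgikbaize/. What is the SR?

Rule 1 (pre-rhotic lowering): /i/ is a high vowel immediately before /r/, so it lowers to [e]. /xedirbadgikbaize/ → xederbadgikbaize.
Rule 2 (intervocalic spirantization): /d/ is a stop between vowels /e/ and /e/, so it spirantizes to the fricative [z]. /xederbadgikbaize/ → xezerbadgikbaize.
Rule 3 (stop-cluster e-epenthesis): /d/ and /g/ form a stop–stop cluster, so [e] is inserted between them. /k/ and /b/ form a stop–stop cluster, so [e] is inserted between them. /xezerbadgikbaize/ → xezerbadegikebaize.

xezerbadegikebaize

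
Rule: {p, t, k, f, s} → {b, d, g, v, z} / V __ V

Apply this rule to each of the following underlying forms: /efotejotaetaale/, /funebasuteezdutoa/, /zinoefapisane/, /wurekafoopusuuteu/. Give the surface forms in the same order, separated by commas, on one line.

/efotejotaetaale/: /f/ is a voiceless obstruent between vowels /e/ and /o/, so it voices to [v]. /t/ is a voiceless obstruent between vowels /o/ and /e/, so it voices to [d]. /t/ is a voiceless obstruent between vowels /o/ and /a/, so it voices to [d]. /t/ is a voiceless obstruent between vowels /e/ and /a/, so it voices to [d]. → [evodejodaedaale].
/funebasuteezdutoa/: /s/ is a voiceless obstruent between vowels /a/ and /u/, so it voices to [z]. /t/ is a voiceless obstruent between vowels /u/ and /e/, so it voices to [d]. /t/ is a voiceless obstruent between vowels /u/ and /o/, so it voices to [d]. → [funebazudeezdudoa].
/zinoefapisane/: /f/ is a voiceless obstruent between vowels /e/ and /a/, so it voices to [v]. /p/ is a voiceless obstruent between vowels /a/ and /i/, so it voices to [b]. /s/ is a voiceless obstruent between vowels /i/ and /a/, so it voices to [z]. → [zinoevabizane].
/wurekafoopusuuteu/: /k/ is a voiceless obstruent between vowels /e/ and /a/, so it voices to [g]. /f/ is a voiceless obstruent between vowels /a/ and /o/, so it voices to [v]. /p/ is a voiceless obstruent between vowels /o/ and /u/, so it voices to [b]. /s/ is a voiceless obstruent between vowels /u/ and /u/, so it voices to [z]. /t/ is a voiceless obstruent between vowels /u/ and /e/, so it voices to [d]. → [wuregavoobuzuudeu].

evodejodaedaale, funebazudeezdudoa, zinoevabizane, wuregavoobuzuudeu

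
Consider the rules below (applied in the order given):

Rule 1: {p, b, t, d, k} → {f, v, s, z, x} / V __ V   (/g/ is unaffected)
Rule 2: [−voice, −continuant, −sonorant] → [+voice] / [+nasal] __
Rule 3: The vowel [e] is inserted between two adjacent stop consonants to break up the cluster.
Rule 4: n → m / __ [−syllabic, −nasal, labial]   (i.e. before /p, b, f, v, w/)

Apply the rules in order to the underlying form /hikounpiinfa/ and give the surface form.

Rule 1 (intervocalic spirantization): /k/ is a stop between vowels /i/ and /o/, so it spirantizes to the fricative [x]. /hikounpiinfa/ → hixounpiinfa.
Rule 2 (post-nasal voicing): /p/ is a voiceless stop immediately after the nasal /n/, so it voices to [b]. /hixounpiinfa/ → hixounbiinfa.
Rule 3 (stop-cluster e-epenthesis): no segment meets the environment; /hixounbiinfa/ is unchanged.
Rule 4 (nasal place assimilation): /n/ precedes the labial consonant /b/, so it assimilates in place to [m]. /n/ precedes the labial consonant /f/, so it assimilates in place to [m]. /hixounbiinfa/ → hixoumbiimfa.

hixoumbiimfa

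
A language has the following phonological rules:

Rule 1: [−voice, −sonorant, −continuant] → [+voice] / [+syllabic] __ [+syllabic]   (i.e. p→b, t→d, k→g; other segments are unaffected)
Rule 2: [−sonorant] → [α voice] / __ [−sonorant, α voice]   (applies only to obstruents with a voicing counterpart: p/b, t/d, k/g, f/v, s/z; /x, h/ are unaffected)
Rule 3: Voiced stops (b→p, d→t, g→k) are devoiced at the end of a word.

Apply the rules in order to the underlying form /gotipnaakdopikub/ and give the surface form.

godipnaagdobigup

Rule 1 (intervocalic voicing): /t/ is a voiceless stop between vowels /o/ and /i/, so it voices to [d]. /p/ is a voiceless stop between vowels /o/ and /i/, so it voices to [b]. /k/ is a voiceless stop between vowels /i/ and /u/, so it voices to [g]. /gotipnaakdopikub/ → godipnaakdobigub.
Rule 2 (regressive voicing assimilation): /k/ precedes the voiced obstruent /d/, so it voices to [g] by assimilation. /godipnaakdobigub/ → godipnaagdobigub.
Rule 3 (final devoicing): /b/ is a voiced stop in word-final position, so it devoices to [p]. /godipnaagdobigub/ → godipnaagdobigup.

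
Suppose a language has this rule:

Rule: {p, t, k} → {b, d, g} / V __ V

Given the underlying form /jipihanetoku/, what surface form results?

jibihanedogu

/p/ is a voiceless stop between vowels /i/ and /i/, so it voices to [b].
/t/ is a voiceless stop between vowels /e/ and /o/, so it voices to [d].
/k/ is a voiceless stop between vowels /o/ and /u/, so it voices to [g].
Surface form: [jibihanedogu].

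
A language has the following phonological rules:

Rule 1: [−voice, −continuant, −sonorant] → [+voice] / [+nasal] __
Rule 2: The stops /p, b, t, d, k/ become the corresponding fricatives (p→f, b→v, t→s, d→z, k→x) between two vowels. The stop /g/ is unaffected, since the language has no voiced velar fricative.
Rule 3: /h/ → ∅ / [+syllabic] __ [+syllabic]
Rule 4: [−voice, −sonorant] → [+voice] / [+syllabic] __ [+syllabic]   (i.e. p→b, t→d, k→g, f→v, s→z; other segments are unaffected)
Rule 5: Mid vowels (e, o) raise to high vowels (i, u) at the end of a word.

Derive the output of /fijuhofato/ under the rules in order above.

fijuovazu

Rule 1 (post-nasal voicing): no segment meets the environment; /fijuhofato/ is unchanged.
Rule 2 (intervocalic spirantization): /t/ is a stop between vowels /a/ and /o/, so it spirantizes to the fricative [s]. /fijuhofato/ → fijuhofaso.
Rule 3 (intervocalic h-deletion): /h/ occurs between vowels /u/ and /o/, so it deletes. /fijuhofaso/ → fijuofaso.
Rule 4 (intervocalic voicing): /f/ is a voiceless obstruent between vowels /o/ and /a/, so it voices to [v]. /s/ is a voiceless obstruent between vowels /a/ and /o/, so it voices to [z]. /fijuofaso/ → fijuovazo.
Rule 5 (final vowel raising): /o/ is a mid vowel in word-final position, so it raises to [u]. /fijuovazo/ → fijuovazu.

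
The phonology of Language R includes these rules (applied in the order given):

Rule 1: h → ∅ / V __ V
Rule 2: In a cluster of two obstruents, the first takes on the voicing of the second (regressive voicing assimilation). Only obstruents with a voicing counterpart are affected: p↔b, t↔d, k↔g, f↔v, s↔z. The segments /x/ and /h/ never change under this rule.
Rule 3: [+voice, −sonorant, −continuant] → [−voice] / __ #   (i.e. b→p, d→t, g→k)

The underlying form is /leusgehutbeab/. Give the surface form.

Rule 1 (intervocalic h-deletion): /h/ occurs between vowels /e/ and /u/, so it deletes. /leusgehutbeab/ → leusgeutbeab.
Rule 2 (regressive voicing assimilation): /s/ precedes the voiced obstruent /g/, so it voices to [z] by assimilation. /t/ precedes the voiced obstruent /b/, so it voices to [d] by assimilation. /leusgeutbeab/ → leuzgeudbeab.
Rule 3 (final devoicing): /b/ is a voiced stop in word-final position, so it devoices to [p]. /leuzgeudbeab/ → leuzgeudbeap.

leuzgeudbeap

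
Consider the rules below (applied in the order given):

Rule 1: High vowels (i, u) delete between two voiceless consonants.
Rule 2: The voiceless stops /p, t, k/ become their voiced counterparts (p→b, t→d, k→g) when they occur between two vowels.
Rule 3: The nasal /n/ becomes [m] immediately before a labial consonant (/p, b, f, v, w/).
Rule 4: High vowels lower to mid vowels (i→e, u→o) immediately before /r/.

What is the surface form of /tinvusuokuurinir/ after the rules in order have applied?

timvusuoguoriner

Rule 1 (high vowel syncope): no segment meets the environment; /tinvusuokuurinir/ is unchanged.
Rule 2 (intervocalic voicing): /k/ is a voiceless stop between vowels /o/ and /u/, so it voices to [g]. /tinvusuokuurinir/ → tinvusuoguurinir.
Rule 3 (nasal place assimilation): /n/ precedes the labial consonant /v/, so it assimilates in place to [m]. /tinvusuoguurinir/ → timvusuoguurinir.
Rule 4 (pre-rhotic lowering): /u/ is a high vowel immediately before /r/, so it lowers to [o]. /i/ is a high vowel immediately before /r/, so it lowers to [e]. /timvusuoguurinir/ → timvusuoguoriner.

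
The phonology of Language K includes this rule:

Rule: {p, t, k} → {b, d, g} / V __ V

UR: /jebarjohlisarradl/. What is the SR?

jebarjohlisarradl

No segment of /jebarjohlisarradl/ meets the structural description of the rule, so the form surfaces unchanged.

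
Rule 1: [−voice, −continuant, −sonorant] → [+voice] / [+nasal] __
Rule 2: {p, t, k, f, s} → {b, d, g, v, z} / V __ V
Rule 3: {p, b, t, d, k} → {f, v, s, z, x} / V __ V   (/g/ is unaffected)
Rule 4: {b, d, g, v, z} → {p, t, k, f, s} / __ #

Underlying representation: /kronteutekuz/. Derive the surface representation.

krondeuzegus

Rule 1 (post-nasal voicing): /t/ is a voiceless stop immediately after the nasal /n/, so it voices to [d]. /kronteutekuz/ → krondeutekuz.
Rule 2 (intervocalic voicing): /t/ is a voiceless obstruent between vowels /u/ and /e/, so it voices to [d]. /k/ is a voiceless obstruent between vowels /e/ and /u/, so it voices to [g]. /krondeutekuz/ → krondeudeguz.
Rule 3 (intervocalic spirantization): /d/ is a stop between vowels /u/ and /e/, so it spirantizes to the fricative [z]. /krondeudeguz/ → krondeuzeguz.
Rule 4 (final devoicing): /z/ is a voiced obstruent in word-final position, so it devoices to [s]. /krondeuzeguz/ → krondeuzegus.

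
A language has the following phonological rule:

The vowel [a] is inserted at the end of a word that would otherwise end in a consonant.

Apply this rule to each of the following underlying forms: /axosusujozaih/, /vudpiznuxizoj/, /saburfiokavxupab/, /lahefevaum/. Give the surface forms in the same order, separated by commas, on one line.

axosusujozaiha, vudpiznuxizoja, saburfiokavxupaba, lahefevauma

/axosusujozaih/: the form ends in the consonant /h/, so [a] is inserted word-finally. → [axosusujozaiha].
/vudpiznuxizoj/: the form ends in the consonant /j/, so [a] is inserted word-finally. → [vudpiznuxizoja].
/saburfiokavxupab/: the form ends in the consonant /b/, so [a] is inserted word-finally. → [saburfiokavxupaba].
/lahefevaum/: the form ends in the consonant /m/, so [a] is inserted word-finally. → [lahefevauma].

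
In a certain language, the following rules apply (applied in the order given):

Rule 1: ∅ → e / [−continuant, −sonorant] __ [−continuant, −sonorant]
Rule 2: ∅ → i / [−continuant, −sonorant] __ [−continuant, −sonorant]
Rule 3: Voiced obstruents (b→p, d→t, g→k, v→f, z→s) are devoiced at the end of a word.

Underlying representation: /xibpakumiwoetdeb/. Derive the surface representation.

Rule 1 (stop-cluster e-epenthesis): /b/ and /p/ form a stop–stop cluster, so [e] is inserted between them. /t/ and /d/ form a stop–stop cluster, so [e] is inserted between them. /xibpakumiwoetdeb/ → xibepakumiwoetedeb.
Rule 2 (stop-cluster i-epenthesis): no segment meets the environment; /xibepakumiwoetedeb/ is unchanged.
Rule 3 (final devoicing): /b/ is a voiced obstruent in word-final position, so it devoices to [p]. /xibepakumiwoetedeb/ → xibepakumiwoetedep.

xibepakumiwoetedep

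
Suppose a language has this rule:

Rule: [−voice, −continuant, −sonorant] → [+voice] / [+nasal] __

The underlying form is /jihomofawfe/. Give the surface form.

jihomofawfe

No segment of /jihomofawfe/ meets the structural description of the rule, so the form surfaces unchanged.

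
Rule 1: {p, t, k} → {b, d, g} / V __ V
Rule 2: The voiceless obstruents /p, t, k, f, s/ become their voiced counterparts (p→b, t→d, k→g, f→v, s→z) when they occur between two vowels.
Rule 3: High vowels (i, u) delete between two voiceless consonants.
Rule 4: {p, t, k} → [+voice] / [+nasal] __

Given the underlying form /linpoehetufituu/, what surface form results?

linboeheduviduu

Rule 1 (intervocalic voicing): /t/ is a voiceless stop between vowels /e/ and /u/, so it voices to [d]. /t/ is a voiceless stop between vowels /i/ and /u/, so it voices to [d]. /linpoehetufituu/ → linpoehedufiduu.
Rule 2 (intervocalic voicing): /f/ is a voiceless obstruent between vowels /u/ and /i/, so it voices to [v]. /linpoehedufiduu/ → linpoeheduviduu.
Rule 3 (high vowel syncope): no segment meets the environment; /linpoeheduviduu/ is unchanged.
Rule 4 (post-nasal voicing): /p/ is a voiceless stop immediately after the nasal /n/, so it voices to [b]. /linpoeheduviduu/ → linboeheduviduu.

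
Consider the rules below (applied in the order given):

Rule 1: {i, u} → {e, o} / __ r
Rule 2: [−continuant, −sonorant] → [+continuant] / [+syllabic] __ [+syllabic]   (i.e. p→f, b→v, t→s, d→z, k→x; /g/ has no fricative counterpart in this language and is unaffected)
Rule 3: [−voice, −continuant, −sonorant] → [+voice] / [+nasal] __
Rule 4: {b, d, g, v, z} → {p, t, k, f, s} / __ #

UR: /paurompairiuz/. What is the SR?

paorombaerius

Rule 1 (pre-rhotic lowering): /u/ is a high vowel immediately before /r/, so it lowers to [o]. /i/ is a high vowel immediately before /r/, so it lowers to [e]. /paurompairiuz/ → paorompaeriuz.
Rule 2 (intervocalic spirantization): no segment meets the environment; /paorompaeriuz/ is unchanged.
Rule 3 (post-nasal voicing): /p/ is a voiceless stop immediately after the nasal /m/, so it voices to [b]. /paorompaeriuz/ → paorombaeriuz.
Rule 4 (final devoicing): /z/ is a voiced obstruent in word-final position, so it devoices to [s]. /paorombaeriuz/ → paorombaerius.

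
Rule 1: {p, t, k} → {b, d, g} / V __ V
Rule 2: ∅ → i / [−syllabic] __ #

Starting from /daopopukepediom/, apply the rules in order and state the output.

daobobugebediomi

Rule 1 (intervocalic voicing): /p/ is a voiceless stop between vowels /o/ and /o/, so it voices to [b]. /p/ is a voiceless stop between vowels /o/ and /u/, so it voices to [b]. /k/ is a voiceless stop between vowels /u/ and /e/, so it voices to [g]. /p/ is a voiceless stop between vowels /e/ and /e/, so it voices to [b]. /daopopukepediom/ → daobobugebediom.
Rule 2 (final i-epenthesis): the form ends in the consonant /m/, so [i] is inserted word-finally. /daobobugebediom/ → daobobugebediomi.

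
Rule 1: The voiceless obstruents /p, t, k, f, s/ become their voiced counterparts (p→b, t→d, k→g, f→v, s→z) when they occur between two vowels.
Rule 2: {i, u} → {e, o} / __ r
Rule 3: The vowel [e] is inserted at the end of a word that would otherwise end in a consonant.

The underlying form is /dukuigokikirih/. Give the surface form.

duguigogigerihe

Rule 1 (intervocalic voicing): /k/ is a voiceless obstruent between vowels /u/ and /u/, so it voices to [g]. /k/ is a voiceless obstruent between vowels /o/ and /i/, so it voices to [g]. /k/ is a voiceless obstruent between vowels /i/ and /i/, so it voices to [g]. /dukuigokikirih/ → duguigogigirih.
Rule 2 (pre-rhotic lowering): /i/ is a high vowel immediately before /r/, so it lowers to [e]. /duguigogigirih/ → duguigogigerih.
Rule 3 (final e-epenthesis): the form ends in the consonant /h/, so [e] is inserted word-finally. /duguigogigerih/ → duguigogigerihe.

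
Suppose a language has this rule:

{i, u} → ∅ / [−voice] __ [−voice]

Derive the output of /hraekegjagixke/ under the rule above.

No segment of /hraekegjagixke/ meets the structural description of the rule, so the form surfaces unchanged.

hraekegjagixke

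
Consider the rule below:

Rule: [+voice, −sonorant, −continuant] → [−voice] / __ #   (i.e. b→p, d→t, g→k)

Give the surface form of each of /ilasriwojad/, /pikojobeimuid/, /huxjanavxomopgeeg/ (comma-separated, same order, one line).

ilasriwojat, pikojobeimuit, huxjanavxomopgeek

/ilasriwojad/: /d/ is a voiced stop in word-final position, so it devoices to [t]. → [ilasriwojat].
/pikojobeimuid/: /d/ is a voiced stop in word-final position, so it devoices to [t]. → [pikojobeimuit].
/huxjanavxomopgeeg/: /g/ is a voiced stop in word-final position, so it devoices to [k]. → [huxjanavxomopgeek].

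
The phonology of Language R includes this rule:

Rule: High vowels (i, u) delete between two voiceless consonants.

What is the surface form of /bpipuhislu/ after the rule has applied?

/i/ is a high vowel flanked by voiceless consonants /p/ and /p/, so it deletes.
/u/ is a high vowel flanked by voiceless consonants /p/ and /h/, so it deletes.
/i/ is a high vowel flanked by voiceless consonants /h/ and /s/, so it deletes.
Surface form: [bpphslu].

bpphslu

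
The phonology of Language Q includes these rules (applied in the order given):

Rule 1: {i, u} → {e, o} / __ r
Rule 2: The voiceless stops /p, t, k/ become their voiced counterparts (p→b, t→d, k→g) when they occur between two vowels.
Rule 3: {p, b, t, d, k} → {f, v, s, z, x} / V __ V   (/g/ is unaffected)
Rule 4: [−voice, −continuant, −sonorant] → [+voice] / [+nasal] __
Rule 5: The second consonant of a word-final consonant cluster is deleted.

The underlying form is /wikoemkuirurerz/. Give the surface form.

wigoemguerorer

Rule 1 (pre-rhotic lowering): /i/ is a high vowel immediately before /r/, so it lowers to [e]. /u/ is a high vowel immediately before /r/, so it lowers to [o]. /wikoemkuirurerz/ → wikoemkuerorerz.
Rule 2 (intervocalic voicing): /k/ is a voiceless stop between vowels /i/ and /o/, so it voices to [g]. /wikoemkuerorerz/ → wigoemkuerorerz.
Rule 3 (intervocalic spirantization): no segment meets the environment; /wigoemkuerorerz/ is unchanged.
Rule 4 (post-nasal voicing): /k/ is a voiceless stop immediately after the nasal /m/, so it voices to [g]. /wigoemkuerorerz/ → wigoemguerorerz.
Rule 5 (final cluster simplification): /z/ is the second consonant of a word-final cluster /rz/, so it deletes. /wigoemguerorerz/ → wigoemguerorer.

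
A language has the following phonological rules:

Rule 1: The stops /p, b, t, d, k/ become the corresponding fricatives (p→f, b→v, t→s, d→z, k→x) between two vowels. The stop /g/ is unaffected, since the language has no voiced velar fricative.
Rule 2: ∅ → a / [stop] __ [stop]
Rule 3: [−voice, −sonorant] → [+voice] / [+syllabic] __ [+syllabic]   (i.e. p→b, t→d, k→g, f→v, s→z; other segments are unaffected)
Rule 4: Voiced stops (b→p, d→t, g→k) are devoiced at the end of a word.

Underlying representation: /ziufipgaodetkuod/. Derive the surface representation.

Rule 1 (intervocalic spirantization): /d/ is a stop between vowels /o/ and /e/, so it spirantizes to the fricative [z]. /ziufipgaodetkuod/ → ziufipgaozetkuod.
Rule 2 (stop-cluster a-epenthesis): /p/ and /g/ form a stop–stop cluster, so [a] is inserted between them. /t/ and /k/ form a stop–stop cluster, so [a] is inserted between them. /ziufipgaozetkuod/ → ziufipagaozetakuod.
Rule 3 (intervocalic voicing): /f/ is a voiceless obstruent between vowels /u/ and /i/, so it voices to [v]. /p/ is a voiceless obstruent between vowels /i/ and /a/, so it voices to [b]. /t/ is a voiceless obstruent between vowels /e/ and /a/, so it voices to [d]. /k/ is a voiceless obstruent between vowels /a/ and /u/, so it voices to [g]. /ziufipagaozetakuod/ → ziuvibagaozedaguod.
Rule 4 (final devoicing): /d/ is a voiced stop in word-final position, so it devoices to [t]. /ziuvibagaozedaguod/ → ziuvibagaozedaguot.

ziuvibagaozedaguot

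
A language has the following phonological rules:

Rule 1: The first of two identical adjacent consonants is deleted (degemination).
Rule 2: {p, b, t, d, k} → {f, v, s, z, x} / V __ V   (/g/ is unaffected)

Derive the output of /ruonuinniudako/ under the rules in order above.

ruonuiniuzaxo

Rule 1 (degemination): /nn/ is a geminate; the first /n/ deletes. /ruonuinniudako/ → ruonuiniudako.
Rule 2 (intervocalic spirantization): /d/ is a stop between vowels /u/ and /a/, so it spirantizes to the fricative [z]. /k/ is a stop between vowels /a/ and /o/, so it spirantizes to the fricative [x]. /ruonuiniudako/ → ruonuiniuzaxo.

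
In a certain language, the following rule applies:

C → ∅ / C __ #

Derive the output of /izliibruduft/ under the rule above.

/t/ is the second consonant of a word-final cluster /ft/, so it deletes.
Surface form: [izliibruduf].

izliibruduf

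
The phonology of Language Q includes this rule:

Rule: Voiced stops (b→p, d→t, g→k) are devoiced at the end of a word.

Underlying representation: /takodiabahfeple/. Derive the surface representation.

takodiabahfeple

No segment of /takodiabahfeple/ meets the structural description of the rule, so the form surfaces unchanged.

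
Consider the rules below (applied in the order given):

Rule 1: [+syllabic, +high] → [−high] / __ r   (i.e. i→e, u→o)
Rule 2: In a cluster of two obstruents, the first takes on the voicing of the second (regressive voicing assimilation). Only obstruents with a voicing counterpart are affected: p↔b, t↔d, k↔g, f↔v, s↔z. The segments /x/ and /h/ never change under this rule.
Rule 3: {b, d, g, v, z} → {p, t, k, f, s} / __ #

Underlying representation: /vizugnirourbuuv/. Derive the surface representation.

vizugneroorbuuf

Rule 1 (pre-rhotic lowering): /i/ is a high vowel immediately before /r/, so it lowers to [e]. /u/ is a high vowel immediately before /r/, so it lowers to [o]. /vizugnirourbuuv/ → vizugneroorbuuv.
Rule 2 (regressive voicing assimilation): no segment meets the environment; /vizugneroorbuuv/ is unchanged.
Rule 3 (final devoicing): /v/ is a voiced obstruent in word-final position, so it devoices to [f]. /vizugneroorbuuv/ → vizugneroorbuuf.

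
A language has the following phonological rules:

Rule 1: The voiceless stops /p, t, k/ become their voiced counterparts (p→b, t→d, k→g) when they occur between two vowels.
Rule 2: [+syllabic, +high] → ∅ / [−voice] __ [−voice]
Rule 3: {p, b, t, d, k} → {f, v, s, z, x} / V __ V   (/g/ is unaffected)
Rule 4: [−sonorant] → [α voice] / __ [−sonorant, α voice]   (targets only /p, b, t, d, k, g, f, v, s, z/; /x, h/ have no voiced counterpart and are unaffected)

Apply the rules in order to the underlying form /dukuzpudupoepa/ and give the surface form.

Rule 1 (intervocalic voicing): /k/ is a voiceless stop between vowels /u/ and /u/, so it voices to [g]. /p/ is a voiceless stop between vowels /u/ and /o/, so it voices to [b]. /p/ is a voiceless stop between vowels /e/ and /a/, so it voices to [b]. /dukuzpudupoepa/ → duguzpuduboeba.
Rule 2 (high vowel syncope): no segment meets the environment; /duguzpuduboeba/ is unchanged.
Rule 3 (intervocalic spirantization): /d/ is a stop between vowels /u/ and /u/, so it spirantizes to the fricative [z]. /b/ is a stop between vowels /u/ and /o/, so it spirantizes to the fricative [v]. /b/ is a stop between vowels /e/ and /a/, so it spirantizes to the fricative [v]. /duguzpuduboeba/ → duguzpuzuvoeva.
Rule 4 (regressive voicing assimilation): /z/ precedes the voiceless obstruent /p/, so it devoices to [s] by assimilation. /duguzpuzuvoeva/ → duguspuzuvoeva.

duguspuzuvoeva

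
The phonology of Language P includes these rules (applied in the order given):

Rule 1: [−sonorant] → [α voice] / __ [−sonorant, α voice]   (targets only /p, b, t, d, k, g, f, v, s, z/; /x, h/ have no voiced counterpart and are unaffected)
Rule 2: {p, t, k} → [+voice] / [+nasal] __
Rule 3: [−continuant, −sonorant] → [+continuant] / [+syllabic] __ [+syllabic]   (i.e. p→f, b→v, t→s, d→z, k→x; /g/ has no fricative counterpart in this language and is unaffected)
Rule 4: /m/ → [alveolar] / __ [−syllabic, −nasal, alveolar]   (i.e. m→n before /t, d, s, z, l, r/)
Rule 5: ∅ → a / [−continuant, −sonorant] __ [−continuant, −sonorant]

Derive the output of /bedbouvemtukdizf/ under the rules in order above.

Rule 1 (regressive voicing assimilation): /k/ precedes the voiced obstruent /d/, so it voices to [g] by assimilation. /z/ precedes the voiceless obstruent /f/, so it devoices to [s] by assimilation. /bedbouvemtukdizf/ → bedbouvemtugdisf.
Rule 2 (post-nasal voicing): /t/ is a voiceless stop immediately after the nasal /m/, so it voices to [d]. /bedbouvemtugdisf/ → bedbouvemdugdisf.
Rule 3 (intervocalic spirantization): no segment meets the environment; /bedbouvemdugdisf/ is unchanged.
Rule 4 (nasal place assimilation): /m/ precedes the alveolar consonant /d/, so it assimilates in place to [n]. /bedbouvemdugdisf/ → bedbouvendugdisf.
Rule 5 (stop-cluster a-epenthesis): /d/ and /b/ form a stop–stop cluster, so [a] is inserted between them. /g/ and /d/ form a stop–stop cluster, so [a] is inserted between them. /bedbouvendugdisf/ → bedabouvendugadisf.

bedabouvendugadisf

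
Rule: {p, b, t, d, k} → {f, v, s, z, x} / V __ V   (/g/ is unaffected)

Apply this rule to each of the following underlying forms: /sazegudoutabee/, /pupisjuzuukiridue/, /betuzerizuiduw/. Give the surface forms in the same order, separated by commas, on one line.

/sazegudoutabee/: /d/ is a stop between vowels /u/ and /o/, so it spirantizes to the fricative [z]. /t/ is a stop between vowels /u/ and /a/, so it spirantizes to the fricative [s]. /b/ is a stop between vowels /a/ and /e/, so it spirantizes to the fricative [v]. → [sazeguzousavee].
/pupisjuzuukiridue/: /p/ is a stop between vowels /u/ and /i/, so it spirantizes to the fricative [f]. /k/ is a stop between vowels /u/ and /i/, so it spirantizes to the fricative [x]. /d/ is a stop between vowels /i/ and /u/, so it spirantizes to the fricative [z]. → [pufisjuzuuxirizue].
/betuzerizuiduw/: /t/ is a stop between vowels /e/ and /u/, so it spirantizes to the fricative [s]. /d/ is a stop between vowels /i/ and /u/, so it spirantizes to the fricative [z]. → [besuzerizuizuw].

sazeguzousavee, pufisjuzuuxirizue, besuzerizuizuw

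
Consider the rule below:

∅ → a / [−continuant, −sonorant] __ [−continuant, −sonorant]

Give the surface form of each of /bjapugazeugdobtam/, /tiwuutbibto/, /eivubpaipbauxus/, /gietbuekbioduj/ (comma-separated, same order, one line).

bjapugazeugadobatam, tiwuutabibato, eivubapaipabauxus, gietabuekabioduj

/bjapugazeugdobtam/: /g/ and /d/ form a stop–stop cluster, so [a] is inserted between them. /b/ and /t/ form a stop–stop cluster, so [a] is inserted between them. → [bjapugazeugadobatam].
/tiwuutbibto/: /t/ and /b/ form a stop–stop cluster, so [a] is inserted between them. /b/ and /t/ form a stop–stop cluster, so [a] is inserted between them. → [tiwuutabibato].
/eivubpaipbauxus/: /b/ and /p/ form a stop–stop cluster, so [a] is inserted between them. /p/ and /b/ form a stop–stop cluster, so [a] is inserted between them. → [eivubapaipabauxus].
/gietbuekbioduj/: /t/ and /b/ form a stop–stop cluster, so [a] is inserted between them. /k/ and /b/ form a stop–stop cluster, so [a] is inserted between them. → [gietabuekabioduj].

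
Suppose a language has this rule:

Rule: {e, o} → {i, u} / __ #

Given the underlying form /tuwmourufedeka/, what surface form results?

tuwmourufedeka

No segment of /tuwmourufedeka/ meets the structural description of the rule, so the form surfaces unchanged.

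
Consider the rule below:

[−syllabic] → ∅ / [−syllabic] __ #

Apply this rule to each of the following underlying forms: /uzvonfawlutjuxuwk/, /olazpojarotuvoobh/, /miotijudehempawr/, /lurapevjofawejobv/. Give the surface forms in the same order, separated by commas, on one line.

/uzvonfawlutjuxuwk/: /k/ is the second consonant of a word-final cluster /wk/, so it deletes. → [uzvonfawlutjuxuw].
/olazpojarotuvoobh/: /h/ is the second consonant of a word-final cluster /bh/, so it deletes. → [olazpojarotuvoob].
/miotijudehempawr/: /r/ is the second consonant of a word-final cluster /wr/, so it deletes. → [miotijudehempaw].
/lurapevjofawejobv/: /v/ is the second consonant of a word-final cluster /bv/, so it deletes. → [lurapevjofawejob].

uzvonfawlutjuxuw, olazpojarotuvoob, miotijudehempaw, lurapevjofawejob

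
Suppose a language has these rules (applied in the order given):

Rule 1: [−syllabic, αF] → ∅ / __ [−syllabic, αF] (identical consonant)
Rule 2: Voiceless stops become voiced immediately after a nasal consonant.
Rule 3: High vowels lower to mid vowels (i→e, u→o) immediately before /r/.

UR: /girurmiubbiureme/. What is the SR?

gerormiubioreme

Rule 1 (degemination): /bb/ is a geminate; the first /b/ deletes. /girurmiubbiureme/ → girurmiubiureme.
Rule 2 (post-nasal voicing): no segment meets the environment; /girurmiubiureme/ is unchanged.
Rule 3 (pre-rhotic lowering): /i/ is a high vowel immediately before /r/, so it lowers to [e]. /u/ is a high vowel immediately before /r/, so it lowers to [o]. /u/ is a high vowel immediately before /r/, so it lowers to [o]. /girurmiubiureme/ → gerormiubioreme.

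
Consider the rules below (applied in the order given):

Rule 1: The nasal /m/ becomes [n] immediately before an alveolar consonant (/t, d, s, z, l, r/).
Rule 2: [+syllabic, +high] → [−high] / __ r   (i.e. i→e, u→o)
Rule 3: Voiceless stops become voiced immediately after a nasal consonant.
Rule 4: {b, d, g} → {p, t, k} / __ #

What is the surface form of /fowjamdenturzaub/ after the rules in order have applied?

Rule 1 (nasal place assimilation): /m/ precedes the alveolar consonant /d/, so it assimilates in place to [n]. /fowjamdenturzaub/ → fowjandenturzaub.
Rule 2 (pre-rhotic lowering): /u/ is a high vowel immediately before /r/, so it lowers to [o]. /fowjandenturzaub/ → fowjandentorzaub.
Rule 3 (post-nasal voicing): /t/ is a voiceless stop immediately after the nasal /n/, so it voices to [d]. /fowjandentorzaub/ → fowjandendorzaub.
Rule 4 (final devoicing): /b/ is a voiced stop in word-final position, so it devoices to [p]. /fowjandendorzaub/ → fowjandendorzaup.

fowjandendorzaup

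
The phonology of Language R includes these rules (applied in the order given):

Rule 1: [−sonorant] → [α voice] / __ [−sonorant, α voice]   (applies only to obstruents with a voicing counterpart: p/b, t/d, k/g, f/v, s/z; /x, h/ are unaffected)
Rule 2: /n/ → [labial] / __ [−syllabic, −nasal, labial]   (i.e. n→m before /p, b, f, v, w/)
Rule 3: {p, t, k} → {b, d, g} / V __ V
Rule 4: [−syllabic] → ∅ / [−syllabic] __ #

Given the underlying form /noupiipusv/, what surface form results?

noubiibuz

Rule 1 (regressive voicing assimilation): /s/ precedes the voiced obstruent /v/, so it voices to [z] by assimilation. /noupiipusv/ → noupiipuzv.
Rule 2 (nasal place assimilation): no segment meets the environment; /noupiipuzv/ is unchanged.
Rule 3 (intervocalic voicing): /p/ is a voiceless stop between vowels /u/ and /i/, so it voices to [b]. /p/ is a voiceless stop between vowels /i/ and /u/, so it voices to [b]. /noupiipuzv/ → noubiibuzv.
Rule 4 (final cluster simplification): /v/ is the second consonant of a word-final cluster /zv/, so it deletes. /noubiibuzv/ → noubiibuz.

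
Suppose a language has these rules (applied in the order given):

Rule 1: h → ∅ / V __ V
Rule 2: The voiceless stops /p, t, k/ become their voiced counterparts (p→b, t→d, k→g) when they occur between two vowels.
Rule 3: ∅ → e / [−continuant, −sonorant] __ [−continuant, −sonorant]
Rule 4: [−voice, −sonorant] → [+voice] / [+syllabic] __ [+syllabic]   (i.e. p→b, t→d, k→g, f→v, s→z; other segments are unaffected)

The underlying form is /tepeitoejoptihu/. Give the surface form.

Rule 1 (intervocalic h-deletion): /h/ occurs between vowels /i/ and /u/, so it deletes. /tepeitoejoptihu/ → tepeitoejoptiu.
Rule 2 (intervocalic voicing): /p/ is a voiceless stop between vowels /e/ and /e/, so it voices to [b]. /t/ is a voiceless stop between vowels /i/ and /o/, so it voices to [d]. /tepeitoejoptiu/ → tebeidoejoptiu.
Rule 3 (stop-cluster e-epenthesis): /p/ and /t/ form a stop–stop cluster, so [e] is inserted between them. /tebeidoejoptiu/ → tebeidoejopetiu.
Rule 4 (intervocalic voicing): /p/ is a voiceless obstruent between vowels /o/ and /e/, so it voices to [b]. /t/ is a voiceless obstruent between vowels /e/ and /i/, so it voices to [d]. /tebeidoejopetiu/ → tebeidoejobediu.

tebeidoejobediu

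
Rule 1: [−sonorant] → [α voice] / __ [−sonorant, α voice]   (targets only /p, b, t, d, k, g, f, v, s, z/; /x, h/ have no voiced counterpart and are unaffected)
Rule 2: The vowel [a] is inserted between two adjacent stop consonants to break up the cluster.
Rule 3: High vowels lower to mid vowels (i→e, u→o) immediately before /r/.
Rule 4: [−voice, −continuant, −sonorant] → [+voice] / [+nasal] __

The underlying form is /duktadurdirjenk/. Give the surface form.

Rule 1 (regressive voicing assimilation): no segment meets the environment; /duktadurdirjenk/ is unchanged.
Rule 2 (stop-cluster a-epenthesis): /k/ and /t/ form a stop–stop cluster, so [a] is inserted between them. /duktadurdirjenk/ → dukatadurdirjenk.
Rule 3 (pre-rhotic lowering): /u/ is a high vowel immediately before /r/, so it lowers to [o]. /i/ is a high vowel immediately before /r/, so it lowers to [e]. /dukatadurdirjenk/ → dukatadorderjenk.
Rule 4 (post-nasal voicing): /k/ is a voiceless stop immediately after the nasal /n/, so it voices to [g]. /dukatadorderjenk/ → dukatadorderjeng.

dukatadorderjeng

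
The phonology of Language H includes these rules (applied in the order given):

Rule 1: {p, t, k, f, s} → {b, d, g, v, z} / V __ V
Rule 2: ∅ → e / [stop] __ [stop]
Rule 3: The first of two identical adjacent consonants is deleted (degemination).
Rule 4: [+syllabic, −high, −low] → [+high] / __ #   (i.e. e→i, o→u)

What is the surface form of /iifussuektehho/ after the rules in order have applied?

Rule 1 (intervocalic voicing): /f/ is a voiceless obstruent between vowels /i/ and /u/, so it voices to [v]. /iifussuektehho/ → iivussuektehho.
Rule 2 (stop-cluster e-epenthesis): /k/ and /t/ form a stop–stop cluster, so [e] is inserted between them. /iivussuektehho/ → iivussueketehho.
Rule 3 (degemination): /ss/ is a geminate; the first /s/ deletes. /hh/ is a geminate; the first /h/ deletes. /iivussueketehho/ → iivusueketeho.
Rule 4 (final vowel raising): /o/ is a mid vowel in word-final position, so it raises to [u]. /iivusueketeho/ → iivusueketehu.

iivusueketehu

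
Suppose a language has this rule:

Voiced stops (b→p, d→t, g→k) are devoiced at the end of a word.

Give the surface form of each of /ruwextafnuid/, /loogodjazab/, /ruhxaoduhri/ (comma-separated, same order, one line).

ruwextafnuit, loogodjazap, ruhxaoduhri

/ruwextafnuid/: /d/ is a voiced stop in word-final position, so it devoices to [t]. → [ruwextafnuit].
/loogodjazab/: /b/ is a voiced stop in word-final position, so it devoices to [p]. → [loogodjazap].
/ruhxaoduhri/: the rule's environment is not met; surfaces unchanged as [ruhxaoduhri].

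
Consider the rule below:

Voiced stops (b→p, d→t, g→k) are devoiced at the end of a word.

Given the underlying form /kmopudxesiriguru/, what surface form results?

kmopudxesiriguru

No segment of /kmopudxesiriguru/ meets the structural description of the rule, so the form surfaces unchanged.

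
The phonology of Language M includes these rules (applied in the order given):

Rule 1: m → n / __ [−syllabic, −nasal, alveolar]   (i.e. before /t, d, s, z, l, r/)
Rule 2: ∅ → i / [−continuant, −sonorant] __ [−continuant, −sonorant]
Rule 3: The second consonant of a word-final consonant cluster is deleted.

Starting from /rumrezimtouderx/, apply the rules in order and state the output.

runrezintouder

Rule 1 (nasal place assimilation): /m/ precedes the alveolar consonant /r/, so it assimilates in place to [n]. /m/ precedes the alveolar consonant /t/, so it assimilates in place to [n]. /rumrezimtouderx/ → runrezintouderx.
Rule 2 (stop-cluster i-epenthesis): no segment meets the environment; /runrezintouderx/ is unchanged.
Rule 3 (final cluster simplification): /x/ is the second consonant of a word-final cluster /rx/, so it deletes. /runrezintouderx/ → runrezintouder.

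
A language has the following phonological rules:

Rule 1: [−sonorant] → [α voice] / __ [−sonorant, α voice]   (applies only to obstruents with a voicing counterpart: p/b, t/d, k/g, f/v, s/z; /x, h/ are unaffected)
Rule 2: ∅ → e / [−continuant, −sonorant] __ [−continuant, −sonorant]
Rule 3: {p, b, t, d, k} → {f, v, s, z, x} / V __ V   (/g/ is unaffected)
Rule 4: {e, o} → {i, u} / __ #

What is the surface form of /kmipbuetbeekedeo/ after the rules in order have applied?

Rule 1 (regressive voicing assimilation): /p/ precedes the voiced obstruent /b/, so it voices to [b] by assimilation. /t/ precedes the voiced obstruent /b/, so it voices to [d] by assimilation. /kmipbuetbeekedeo/ → kmibbuedbeekedeo.
Rule 2 (stop-cluster e-epenthesis): /b/ and /b/ form a stop–stop cluster, so [e] is inserted between them. /d/ and /b/ form a stop–stop cluster, so [e] is inserted between them. /kmibbuedbeekedeo/ → kmibebuedebeekedeo.
Rule 3 (intervocalic spirantization): /b/ is a stop between vowels /i/ and /e/, so it spirantizes to the fricative [v]. /b/ is a stop between vowels /e/ and /u/, so it spirantizes to the fricative [v]. /d/ is a stop between vowels /e/ and /e/, so it spirantizes to the fricative [z]. /b/ is a stop between vowels /e/ and /e/, so it spirantizes to the fricative [v]. /k/ is a stop between vowels /e/ and /e/, so it spirantizes to the fricative [x]. /d/ is a stop between vowels /e/ and /e/, so it spirantizes to the fricative [z]. /kmibebuedebeekedeo/ → kmivevuezeveexezeo.
Rule 4 (final vowel raising): /o/ is a mid vowel in word-final position, so it raises to [u]. /kmivevuezeveexezeo/ → kmivevuezeveexezeu.

kmivevuezeveexezeu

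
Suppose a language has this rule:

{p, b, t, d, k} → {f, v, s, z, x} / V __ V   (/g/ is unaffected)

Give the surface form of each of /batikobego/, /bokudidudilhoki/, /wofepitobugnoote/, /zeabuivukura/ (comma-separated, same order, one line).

basixovego, boxuzizuzilhoxi, wofefisovugnoose, zeavuivuxura

/batikobego/: /t/ is a stop between vowels /a/ and /i/, so it spirantizes to the fricative [s]. /k/ is a stop between vowels /i/ and /o/, so it spirantizes to the fricative [x]. /b/ is a stop between vowels /o/ and /e/, so it spirantizes to the fricative [v]. → [basixovego].
/bokudidudilhoki/: /k/ is a stop between vowels /o/ and /u/, so it spirantizes to the fricative [x]. /d/ is a stop between vowels /u/ and /i/, so it spirantizes to the fricative [z]. /d/ is a stop between vowels /i/ and /u/, so it spirantizes to the fricative [z]. /d/ is a stop between vowels /u/ and /i/, so it spirantizes to the fricative [z]. /k/ is a stop between vowels /o/ and /i/, so it spirantizes to the fricative [x]. → [boxuzizuzilhoxi].
/wofepitobugnoote/: /p/ is a stop between vowels /e/ and /i/, so it spirantizes to the fricative [f]. /t/ is a stop between vowels /i/ and /o/, so it spirantizes to the fricative [s]. /b/ is a stop between vowels /o/ and /u/, so it spirantizes to the fricative [v]. /t/ is a stop between vowels /o/ and /e/, so it spirantizes to the fricative [s]. → [wofefisovugnoose].
/zeabuivukura/: /b/ is a stop between vowels /a/ and /u/, so it spirantizes to the fricative [v]. /k/ is a stop between vowels /u/ and /u/, so it spirantizes to the fricative [x]. → [zeavuivuxura].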